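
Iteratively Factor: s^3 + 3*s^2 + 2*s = (s + 2)*(s^2 + s) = (s + 1)*(s + 2)*(s)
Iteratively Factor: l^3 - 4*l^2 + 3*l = (l - 3)*(l^2 - l) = (l - 3)*(l - 1)*(l)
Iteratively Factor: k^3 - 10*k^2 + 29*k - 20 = (k - 1)*(k^2 - 9*k + 20) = (k - 4)*(k - 1)*(k - 5)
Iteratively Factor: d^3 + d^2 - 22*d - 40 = (d + 2)*(d^2 - d - 20) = (d + 2)*(d + 4)*(d - 5)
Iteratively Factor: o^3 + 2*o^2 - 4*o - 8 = (o + 2)*(o^2 - 4) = (o + 2)^2*(o - 2)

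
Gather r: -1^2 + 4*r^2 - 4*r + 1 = 4*r^2 - 4*r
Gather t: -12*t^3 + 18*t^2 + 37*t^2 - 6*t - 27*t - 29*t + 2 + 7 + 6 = -12*t^3 + 55*t^2 - 62*t + 15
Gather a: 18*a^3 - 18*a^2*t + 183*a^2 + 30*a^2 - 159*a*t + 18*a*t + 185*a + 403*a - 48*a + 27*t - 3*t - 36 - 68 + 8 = 18*a^3 + a^2*(213 - 18*t) + a*(540 - 141*t) + 24*t - 96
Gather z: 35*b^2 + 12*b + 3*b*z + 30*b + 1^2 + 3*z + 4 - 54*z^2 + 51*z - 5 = 35*b^2 + 42*b - 54*z^2 + z*(3*b + 54)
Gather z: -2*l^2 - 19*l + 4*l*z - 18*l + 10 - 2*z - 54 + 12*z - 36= -2*l^2 - 37*l + z*(4*l + 10) - 80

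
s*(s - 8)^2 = s^3 - 16*s^2 + 64*s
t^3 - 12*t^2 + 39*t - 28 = (t - 7)*(t - 4)*(t - 1)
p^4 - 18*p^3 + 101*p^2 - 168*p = p*(p - 8)*(p - 7)*(p - 3)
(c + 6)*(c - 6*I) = c^2 + 6*c - 6*I*c - 36*I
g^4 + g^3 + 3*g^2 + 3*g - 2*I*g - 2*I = (g + 1)*(g - I)^2*(g + 2*I)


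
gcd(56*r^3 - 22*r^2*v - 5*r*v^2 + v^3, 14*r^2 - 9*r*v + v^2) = 14*r^2 - 9*r*v + v^2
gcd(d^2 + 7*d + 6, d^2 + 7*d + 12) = 1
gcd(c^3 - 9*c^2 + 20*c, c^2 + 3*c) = c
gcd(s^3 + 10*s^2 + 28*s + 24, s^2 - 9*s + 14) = 1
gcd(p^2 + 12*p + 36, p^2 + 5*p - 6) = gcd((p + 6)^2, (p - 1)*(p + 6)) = p + 6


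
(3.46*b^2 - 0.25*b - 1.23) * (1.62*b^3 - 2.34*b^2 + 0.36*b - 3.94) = 5.6052*b^5 - 8.5014*b^4 - 0.162*b^3 - 10.8442*b^2 + 0.5422*b + 4.8462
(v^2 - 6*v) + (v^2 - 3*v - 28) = 2*v^2 - 9*v - 28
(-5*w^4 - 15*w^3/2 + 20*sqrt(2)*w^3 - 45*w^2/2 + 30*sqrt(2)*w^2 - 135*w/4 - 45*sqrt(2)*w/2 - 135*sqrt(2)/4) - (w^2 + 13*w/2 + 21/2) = -5*w^4 - 15*w^3/2 + 20*sqrt(2)*w^3 - 47*w^2/2 + 30*sqrt(2)*w^2 - 161*w/4 - 45*sqrt(2)*w/2 - 135*sqrt(2)/4 - 21/2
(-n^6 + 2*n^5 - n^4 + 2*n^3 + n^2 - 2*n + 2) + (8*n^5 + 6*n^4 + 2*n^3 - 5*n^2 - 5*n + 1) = -n^6 + 10*n^5 + 5*n^4 + 4*n^3 - 4*n^2 - 7*n + 3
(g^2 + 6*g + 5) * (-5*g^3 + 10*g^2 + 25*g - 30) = -5*g^5 - 20*g^4 + 60*g^3 + 170*g^2 - 55*g - 150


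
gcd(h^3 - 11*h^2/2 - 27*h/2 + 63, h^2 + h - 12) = h - 3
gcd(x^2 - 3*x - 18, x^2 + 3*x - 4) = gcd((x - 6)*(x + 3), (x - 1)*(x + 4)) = 1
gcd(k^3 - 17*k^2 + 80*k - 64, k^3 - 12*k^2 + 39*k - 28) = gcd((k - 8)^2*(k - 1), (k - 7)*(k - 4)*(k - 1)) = k - 1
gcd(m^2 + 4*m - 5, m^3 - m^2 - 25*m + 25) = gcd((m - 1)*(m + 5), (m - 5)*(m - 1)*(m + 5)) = m^2 + 4*m - 5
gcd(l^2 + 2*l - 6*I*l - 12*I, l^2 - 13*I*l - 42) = l - 6*I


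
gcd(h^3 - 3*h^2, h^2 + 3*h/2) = h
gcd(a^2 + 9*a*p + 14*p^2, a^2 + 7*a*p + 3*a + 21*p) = a + 7*p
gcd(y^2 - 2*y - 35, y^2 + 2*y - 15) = y + 5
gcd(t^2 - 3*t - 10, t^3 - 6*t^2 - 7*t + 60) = t - 5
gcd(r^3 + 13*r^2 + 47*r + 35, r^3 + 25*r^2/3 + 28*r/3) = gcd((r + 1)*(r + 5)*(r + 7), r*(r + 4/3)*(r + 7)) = r + 7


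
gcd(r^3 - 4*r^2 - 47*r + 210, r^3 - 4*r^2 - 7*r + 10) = r - 5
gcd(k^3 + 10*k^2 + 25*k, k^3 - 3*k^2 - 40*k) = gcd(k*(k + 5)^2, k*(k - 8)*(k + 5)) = k^2 + 5*k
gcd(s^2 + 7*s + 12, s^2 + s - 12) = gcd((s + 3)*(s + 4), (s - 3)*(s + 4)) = s + 4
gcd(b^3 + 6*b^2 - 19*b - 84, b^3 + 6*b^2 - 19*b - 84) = b^3 + 6*b^2 - 19*b - 84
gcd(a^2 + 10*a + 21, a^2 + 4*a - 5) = 1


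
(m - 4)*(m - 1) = m^2 - 5*m + 4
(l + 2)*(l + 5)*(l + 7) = l^3 + 14*l^2 + 59*l + 70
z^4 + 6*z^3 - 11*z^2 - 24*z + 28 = (z - 2)*(z - 1)*(z + 2)*(z + 7)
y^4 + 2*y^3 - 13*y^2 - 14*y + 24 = (y - 3)*(y - 1)*(y + 2)*(y + 4)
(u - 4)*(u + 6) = u^2 + 2*u - 24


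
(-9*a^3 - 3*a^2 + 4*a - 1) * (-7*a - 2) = 63*a^4 + 39*a^3 - 22*a^2 - a + 2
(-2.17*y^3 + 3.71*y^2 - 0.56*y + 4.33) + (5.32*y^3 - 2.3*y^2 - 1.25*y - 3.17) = 3.15*y^3 + 1.41*y^2 - 1.81*y + 1.16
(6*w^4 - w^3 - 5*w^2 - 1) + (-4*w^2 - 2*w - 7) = 6*w^4 - w^3 - 9*w^2 - 2*w - 8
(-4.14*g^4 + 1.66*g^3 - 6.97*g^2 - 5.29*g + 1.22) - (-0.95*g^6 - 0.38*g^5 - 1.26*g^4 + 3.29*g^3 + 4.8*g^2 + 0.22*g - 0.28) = 0.95*g^6 + 0.38*g^5 - 2.88*g^4 - 1.63*g^3 - 11.77*g^2 - 5.51*g + 1.5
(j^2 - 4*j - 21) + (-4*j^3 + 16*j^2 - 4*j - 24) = -4*j^3 + 17*j^2 - 8*j - 45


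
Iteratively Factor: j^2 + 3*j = (j + 3)*(j)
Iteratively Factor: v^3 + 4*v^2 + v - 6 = (v + 3)*(v^2 + v - 2) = (v + 2)*(v + 3)*(v - 1)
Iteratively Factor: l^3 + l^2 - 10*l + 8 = (l + 4)*(l^2 - 3*l + 2) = (l - 2)*(l + 4)*(l - 1)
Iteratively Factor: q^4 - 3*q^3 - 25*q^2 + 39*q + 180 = (q - 4)*(q^3 + q^2 - 21*q - 45) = (q - 4)*(q + 3)*(q^2 - 2*q - 15) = (q - 4)*(q + 3)^2*(q - 5)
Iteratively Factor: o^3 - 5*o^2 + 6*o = (o - 3)*(o^2 - 2*o) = o*(o - 3)*(o - 2)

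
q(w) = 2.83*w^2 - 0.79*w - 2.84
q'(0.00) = -0.79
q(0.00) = -2.84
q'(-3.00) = -17.77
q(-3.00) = 25.00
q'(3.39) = 18.40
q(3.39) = 27.00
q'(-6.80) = -39.28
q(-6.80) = 133.39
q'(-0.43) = -3.22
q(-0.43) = -1.98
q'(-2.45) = -14.66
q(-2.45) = 16.08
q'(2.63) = 14.10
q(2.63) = 14.66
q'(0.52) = 2.15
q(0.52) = -2.49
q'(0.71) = 3.23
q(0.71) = -1.97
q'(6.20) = 34.30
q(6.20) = 101.05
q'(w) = 5.66*w - 0.79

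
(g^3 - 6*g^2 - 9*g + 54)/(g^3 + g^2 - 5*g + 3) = (g^2 - 9*g + 18)/(g^2 - 2*g + 1)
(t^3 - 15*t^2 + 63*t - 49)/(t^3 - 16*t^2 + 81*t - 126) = (t^2 - 8*t + 7)/(t^2 - 9*t + 18)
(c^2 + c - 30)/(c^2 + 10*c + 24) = (c - 5)/(c + 4)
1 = 1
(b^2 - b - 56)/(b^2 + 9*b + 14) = (b - 8)/(b + 2)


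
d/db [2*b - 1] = 2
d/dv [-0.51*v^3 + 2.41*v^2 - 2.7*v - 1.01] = -1.53*v^2 + 4.82*v - 2.7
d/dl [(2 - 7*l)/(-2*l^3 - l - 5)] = (14*l^3 + 7*l - (7*l - 2)*(6*l^2 + 1) + 35)/(2*l^3 + l + 5)^2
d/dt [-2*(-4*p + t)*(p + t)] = 6*p - 4*t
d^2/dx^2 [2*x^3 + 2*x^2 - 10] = 12*x + 4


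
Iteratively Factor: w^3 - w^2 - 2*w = (w + 1)*(w^2 - 2*w) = w*(w + 1)*(w - 2)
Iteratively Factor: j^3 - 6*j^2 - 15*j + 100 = (j - 5)*(j^2 - j - 20) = (j - 5)^2*(j + 4)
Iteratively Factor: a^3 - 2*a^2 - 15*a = (a)*(a^2 - 2*a - 15) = a*(a + 3)*(a - 5)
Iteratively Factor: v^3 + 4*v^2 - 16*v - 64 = (v - 4)*(v^2 + 8*v + 16) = (v - 4)*(v + 4)*(v + 4)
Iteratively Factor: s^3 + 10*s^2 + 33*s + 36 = (s + 3)*(s^2 + 7*s + 12) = (s + 3)*(s + 4)*(s + 3)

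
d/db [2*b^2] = 4*b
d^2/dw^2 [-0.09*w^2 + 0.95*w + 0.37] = -0.180000000000000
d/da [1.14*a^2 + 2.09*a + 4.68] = 2.28*a + 2.09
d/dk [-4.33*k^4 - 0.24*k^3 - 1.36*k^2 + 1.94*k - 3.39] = -17.32*k^3 - 0.72*k^2 - 2.72*k + 1.94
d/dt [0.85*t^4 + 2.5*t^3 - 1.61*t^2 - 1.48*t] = 3.4*t^3 + 7.5*t^2 - 3.22*t - 1.48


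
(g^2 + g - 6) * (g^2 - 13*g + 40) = g^4 - 12*g^3 + 21*g^2 + 118*g - 240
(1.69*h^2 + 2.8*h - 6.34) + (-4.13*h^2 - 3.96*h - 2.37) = -2.44*h^2 - 1.16*h - 8.71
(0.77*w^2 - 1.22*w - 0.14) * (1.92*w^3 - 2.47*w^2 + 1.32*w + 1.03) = 1.4784*w^5 - 4.2443*w^4 + 3.761*w^3 - 0.4715*w^2 - 1.4414*w - 0.1442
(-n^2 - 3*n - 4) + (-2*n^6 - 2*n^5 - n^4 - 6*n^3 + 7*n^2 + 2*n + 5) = -2*n^6 - 2*n^5 - n^4 - 6*n^3 + 6*n^2 - n + 1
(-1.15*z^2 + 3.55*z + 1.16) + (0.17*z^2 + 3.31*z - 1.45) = -0.98*z^2 + 6.86*z - 0.29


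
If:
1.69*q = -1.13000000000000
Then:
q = -0.67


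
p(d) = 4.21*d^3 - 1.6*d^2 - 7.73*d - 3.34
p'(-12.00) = 1849.39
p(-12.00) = -7415.86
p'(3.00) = 96.34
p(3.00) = 72.74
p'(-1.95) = 46.54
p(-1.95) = -25.57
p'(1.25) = 8.00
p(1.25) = -7.28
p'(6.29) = 471.84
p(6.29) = 932.43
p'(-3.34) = 143.85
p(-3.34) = -152.23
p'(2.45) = 60.24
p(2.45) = 30.03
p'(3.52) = 137.50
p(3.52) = 133.24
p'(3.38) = 125.74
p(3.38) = 114.82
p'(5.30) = 330.09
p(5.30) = 537.52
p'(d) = 12.63*d^2 - 3.2*d - 7.73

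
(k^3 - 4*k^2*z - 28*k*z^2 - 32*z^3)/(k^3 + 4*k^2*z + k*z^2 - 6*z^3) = (-k^2 + 6*k*z + 16*z^2)/(-k^2 - 2*k*z + 3*z^2)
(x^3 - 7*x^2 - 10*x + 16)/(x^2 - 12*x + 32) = (x^2 + x - 2)/(x - 4)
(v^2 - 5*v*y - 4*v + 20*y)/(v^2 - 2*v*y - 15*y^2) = (v - 4)/(v + 3*y)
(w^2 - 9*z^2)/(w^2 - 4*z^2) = (w^2 - 9*z^2)/(w^2 - 4*z^2)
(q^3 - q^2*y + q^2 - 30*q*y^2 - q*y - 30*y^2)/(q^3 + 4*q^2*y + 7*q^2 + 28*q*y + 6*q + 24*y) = (q^2 - q*y - 30*y^2)/(q^2 + 4*q*y + 6*q + 24*y)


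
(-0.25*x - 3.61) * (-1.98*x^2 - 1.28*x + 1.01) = 0.495*x^3 + 7.4678*x^2 + 4.3683*x - 3.6461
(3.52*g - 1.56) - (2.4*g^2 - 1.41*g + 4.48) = -2.4*g^2 + 4.93*g - 6.04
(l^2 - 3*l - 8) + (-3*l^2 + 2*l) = -2*l^2 - l - 8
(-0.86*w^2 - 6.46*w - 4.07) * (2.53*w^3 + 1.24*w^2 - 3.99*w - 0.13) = -2.1758*w^5 - 17.4102*w^4 - 14.8761*w^3 + 20.8404*w^2 + 17.0791*w + 0.5291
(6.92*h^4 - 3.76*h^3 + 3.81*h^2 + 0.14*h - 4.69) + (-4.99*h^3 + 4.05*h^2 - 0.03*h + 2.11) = 6.92*h^4 - 8.75*h^3 + 7.86*h^2 + 0.11*h - 2.58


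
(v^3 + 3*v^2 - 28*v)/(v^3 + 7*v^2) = (v - 4)/v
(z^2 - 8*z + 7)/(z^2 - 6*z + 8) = (z^2 - 8*z + 7)/(z^2 - 6*z + 8)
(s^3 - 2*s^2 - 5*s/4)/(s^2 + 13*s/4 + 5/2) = s*(4*s^2 - 8*s - 5)/(4*s^2 + 13*s + 10)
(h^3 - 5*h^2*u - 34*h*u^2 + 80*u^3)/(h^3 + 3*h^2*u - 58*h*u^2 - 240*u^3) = (h - 2*u)/(h + 6*u)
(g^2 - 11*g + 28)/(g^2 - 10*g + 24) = (g - 7)/(g - 6)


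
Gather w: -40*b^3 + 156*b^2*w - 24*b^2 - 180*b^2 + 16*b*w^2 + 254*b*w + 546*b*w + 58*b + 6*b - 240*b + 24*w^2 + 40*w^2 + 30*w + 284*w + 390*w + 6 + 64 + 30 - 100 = -40*b^3 - 204*b^2 - 176*b + w^2*(16*b + 64) + w*(156*b^2 + 800*b + 704)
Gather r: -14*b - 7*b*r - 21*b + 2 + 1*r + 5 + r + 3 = -35*b + r*(2 - 7*b) + 10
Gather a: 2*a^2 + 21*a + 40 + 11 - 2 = 2*a^2 + 21*a + 49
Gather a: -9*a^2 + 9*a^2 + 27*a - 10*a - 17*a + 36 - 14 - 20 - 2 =0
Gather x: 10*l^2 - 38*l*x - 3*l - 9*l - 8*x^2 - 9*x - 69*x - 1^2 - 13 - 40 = 10*l^2 - 12*l - 8*x^2 + x*(-38*l - 78) - 54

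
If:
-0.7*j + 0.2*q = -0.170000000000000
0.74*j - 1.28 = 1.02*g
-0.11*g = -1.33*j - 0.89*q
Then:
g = -1.15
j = 0.14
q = -0.35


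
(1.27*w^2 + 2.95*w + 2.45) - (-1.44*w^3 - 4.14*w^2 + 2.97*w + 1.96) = 1.44*w^3 + 5.41*w^2 - 0.02*w + 0.49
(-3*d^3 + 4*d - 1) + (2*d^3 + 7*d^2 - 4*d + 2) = -d^3 + 7*d^2 + 1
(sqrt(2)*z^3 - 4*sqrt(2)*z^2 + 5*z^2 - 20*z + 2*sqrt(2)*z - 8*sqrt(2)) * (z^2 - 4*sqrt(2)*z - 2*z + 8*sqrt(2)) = sqrt(2)*z^5 - 6*sqrt(2)*z^4 - 3*z^4 - 10*sqrt(2)*z^3 + 18*z^3 - 40*z^2 + 108*sqrt(2)*z^2 - 144*sqrt(2)*z + 96*z - 128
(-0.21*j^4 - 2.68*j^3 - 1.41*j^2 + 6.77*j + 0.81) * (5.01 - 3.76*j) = 0.7896*j^5 + 9.0247*j^4 - 8.1252*j^3 - 32.5193*j^2 + 30.8721*j + 4.0581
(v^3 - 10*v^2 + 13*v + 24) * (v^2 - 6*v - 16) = v^5 - 16*v^4 + 57*v^3 + 106*v^2 - 352*v - 384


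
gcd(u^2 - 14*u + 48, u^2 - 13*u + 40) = u - 8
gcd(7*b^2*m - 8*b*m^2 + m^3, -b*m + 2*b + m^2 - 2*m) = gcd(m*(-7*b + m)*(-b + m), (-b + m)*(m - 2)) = b - m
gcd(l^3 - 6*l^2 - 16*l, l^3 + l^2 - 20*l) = l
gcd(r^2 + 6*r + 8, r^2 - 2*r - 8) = r + 2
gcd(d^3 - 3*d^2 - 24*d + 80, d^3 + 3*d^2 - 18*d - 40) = d^2 + d - 20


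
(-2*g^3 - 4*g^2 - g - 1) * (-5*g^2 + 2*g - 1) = 10*g^5 + 16*g^4 - g^3 + 7*g^2 - g + 1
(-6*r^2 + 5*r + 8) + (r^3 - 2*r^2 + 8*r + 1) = r^3 - 8*r^2 + 13*r + 9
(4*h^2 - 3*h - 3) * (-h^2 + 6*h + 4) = -4*h^4 + 27*h^3 + h^2 - 30*h - 12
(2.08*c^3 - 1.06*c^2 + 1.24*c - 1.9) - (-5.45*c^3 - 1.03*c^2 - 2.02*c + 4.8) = 7.53*c^3 - 0.03*c^2 + 3.26*c - 6.7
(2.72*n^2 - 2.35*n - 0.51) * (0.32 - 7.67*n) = -20.8624*n^3 + 18.8949*n^2 + 3.1597*n - 0.1632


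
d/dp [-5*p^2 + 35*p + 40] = 35 - 10*p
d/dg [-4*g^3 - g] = -12*g^2 - 1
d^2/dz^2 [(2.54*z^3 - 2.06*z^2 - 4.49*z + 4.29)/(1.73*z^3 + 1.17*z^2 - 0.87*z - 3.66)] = (-2.8421709430404e-14*z^7 - 22.613176*z^6 - 57.691002*z^5 + 273.935466*z^4 - 48.078528*z^3 - 349.063956*z^2 + 225.566262*z + 16.639722)/(5.177717*z^9 + 10.505079*z^8 - 0.706878000000001*z^7 - 41.826231*z^6 - 44.093754*z^5 + 20.678193*z^4 + 91.217745*z^3 + 38.707794*z^2 - 34.962516*z - 49.027896)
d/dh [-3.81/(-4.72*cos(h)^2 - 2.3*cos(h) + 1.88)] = (35.9664*cos(h) + 8.763)*sin(h)/(4.72*cos(h)^2 + 2.3*cos(h) - 1.88)^2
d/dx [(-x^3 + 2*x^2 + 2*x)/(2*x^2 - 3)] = (-2*x^4 + 5*x^2 - 12*x - 6)/(4*x^4 - 12*x^2 + 9)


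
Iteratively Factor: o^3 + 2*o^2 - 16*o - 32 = (o + 2)*(o^2 - 16) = (o + 2)*(o + 4)*(o - 4)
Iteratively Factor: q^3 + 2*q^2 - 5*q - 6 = (q - 2)*(q^2 + 4*q + 3) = (q - 2)*(q + 3)*(q + 1)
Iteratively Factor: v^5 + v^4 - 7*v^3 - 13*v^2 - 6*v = (v)*(v^4 + v^3 - 7*v^2 - 13*v - 6) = v*(v - 3)*(v^3 + 4*v^2 + 5*v + 2) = v*(v - 3)*(v + 2)*(v^2 + 2*v + 1) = v*(v - 3)*(v + 1)*(v + 2)*(v + 1)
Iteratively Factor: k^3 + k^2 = (k)*(k^2 + k) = k^2*(k + 1)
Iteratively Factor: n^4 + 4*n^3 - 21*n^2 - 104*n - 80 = (n + 4)*(n^3 - 21*n - 20) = (n + 4)^2*(n^2 - 4*n - 5) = (n + 1)*(n + 4)^2*(n - 5)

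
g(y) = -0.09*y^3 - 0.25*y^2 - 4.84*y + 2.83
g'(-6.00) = -11.56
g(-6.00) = 42.31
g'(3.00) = -8.77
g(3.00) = -16.37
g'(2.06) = -7.02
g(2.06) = -8.99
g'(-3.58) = -6.51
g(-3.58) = 21.08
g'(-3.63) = -6.58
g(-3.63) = 21.41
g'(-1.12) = -4.62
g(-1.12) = 8.06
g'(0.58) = -5.22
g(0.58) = -0.08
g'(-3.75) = -6.76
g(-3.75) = 22.21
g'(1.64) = -6.39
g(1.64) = -6.18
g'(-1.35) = -4.66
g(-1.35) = 9.13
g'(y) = -0.27*y^2 - 0.5*y - 4.84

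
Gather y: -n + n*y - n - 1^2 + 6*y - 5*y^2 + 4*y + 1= -2*n - 5*y^2 + y*(n + 10)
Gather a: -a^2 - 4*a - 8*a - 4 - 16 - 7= -a^2 - 12*a - 27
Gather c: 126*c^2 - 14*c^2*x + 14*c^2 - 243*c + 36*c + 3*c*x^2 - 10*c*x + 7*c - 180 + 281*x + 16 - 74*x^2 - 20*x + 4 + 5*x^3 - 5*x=c^2*(140 - 14*x) + c*(3*x^2 - 10*x - 200) + 5*x^3 - 74*x^2 + 256*x - 160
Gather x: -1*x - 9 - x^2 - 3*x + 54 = -x^2 - 4*x + 45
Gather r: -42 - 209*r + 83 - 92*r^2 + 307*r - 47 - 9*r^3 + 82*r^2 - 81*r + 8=-9*r^3 - 10*r^2 + 17*r + 2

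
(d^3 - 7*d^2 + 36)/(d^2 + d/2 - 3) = 2*(d^2 - 9*d + 18)/(2*d - 3)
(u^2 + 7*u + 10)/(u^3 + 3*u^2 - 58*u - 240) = (u + 2)/(u^2 - 2*u - 48)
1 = 1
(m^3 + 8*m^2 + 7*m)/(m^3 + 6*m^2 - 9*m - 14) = m/(m - 2)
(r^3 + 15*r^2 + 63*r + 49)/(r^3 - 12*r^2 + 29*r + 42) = (r^2 + 14*r + 49)/(r^2 - 13*r + 42)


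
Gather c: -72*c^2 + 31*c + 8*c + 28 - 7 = -72*c^2 + 39*c + 21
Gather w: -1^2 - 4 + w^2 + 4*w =w^2 + 4*w - 5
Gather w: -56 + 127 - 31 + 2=42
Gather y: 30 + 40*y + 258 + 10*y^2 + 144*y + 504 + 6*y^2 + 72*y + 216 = 16*y^2 + 256*y + 1008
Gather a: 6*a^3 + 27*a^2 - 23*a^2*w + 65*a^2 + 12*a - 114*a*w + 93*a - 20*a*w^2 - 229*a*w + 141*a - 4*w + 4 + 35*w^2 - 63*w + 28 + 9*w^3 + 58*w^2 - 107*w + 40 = 6*a^3 + a^2*(92 - 23*w) + a*(-20*w^2 - 343*w + 246) + 9*w^3 + 93*w^2 - 174*w + 72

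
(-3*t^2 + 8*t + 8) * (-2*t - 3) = 6*t^3 - 7*t^2 - 40*t - 24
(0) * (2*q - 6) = 0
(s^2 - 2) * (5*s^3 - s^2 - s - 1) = 5*s^5 - s^4 - 11*s^3 + s^2 + 2*s + 2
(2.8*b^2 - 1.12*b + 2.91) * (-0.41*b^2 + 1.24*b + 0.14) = -1.148*b^4 + 3.9312*b^3 - 2.1899*b^2 + 3.4516*b + 0.4074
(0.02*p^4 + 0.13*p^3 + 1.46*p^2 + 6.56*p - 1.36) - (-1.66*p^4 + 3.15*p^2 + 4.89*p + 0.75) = 1.68*p^4 + 0.13*p^3 - 1.69*p^2 + 1.67*p - 2.11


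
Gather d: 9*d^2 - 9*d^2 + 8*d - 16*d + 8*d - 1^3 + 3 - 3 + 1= 0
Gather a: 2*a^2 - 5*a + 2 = 2*a^2 - 5*a + 2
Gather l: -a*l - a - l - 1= -a + l*(-a - 1) - 1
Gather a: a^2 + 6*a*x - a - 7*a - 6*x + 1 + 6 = a^2 + a*(6*x - 8) - 6*x + 7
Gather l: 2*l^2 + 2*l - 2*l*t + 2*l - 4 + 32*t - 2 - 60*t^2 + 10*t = 2*l^2 + l*(4 - 2*t) - 60*t^2 + 42*t - 6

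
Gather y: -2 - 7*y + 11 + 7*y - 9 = 0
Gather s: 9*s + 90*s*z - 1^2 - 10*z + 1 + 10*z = s*(90*z + 9)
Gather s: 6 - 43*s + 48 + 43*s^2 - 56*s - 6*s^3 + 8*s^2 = -6*s^3 + 51*s^2 - 99*s + 54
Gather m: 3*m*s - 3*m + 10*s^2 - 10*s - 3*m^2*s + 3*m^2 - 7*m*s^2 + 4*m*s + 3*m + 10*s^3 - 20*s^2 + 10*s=m^2*(3 - 3*s) + m*(-7*s^2 + 7*s) + 10*s^3 - 10*s^2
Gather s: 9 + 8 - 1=16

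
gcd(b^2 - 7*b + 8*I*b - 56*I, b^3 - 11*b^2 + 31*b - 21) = b - 7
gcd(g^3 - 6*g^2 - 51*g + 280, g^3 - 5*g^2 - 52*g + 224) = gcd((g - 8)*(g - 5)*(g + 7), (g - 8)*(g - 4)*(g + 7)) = g^2 - g - 56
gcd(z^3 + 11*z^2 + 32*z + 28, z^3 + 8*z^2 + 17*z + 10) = z + 2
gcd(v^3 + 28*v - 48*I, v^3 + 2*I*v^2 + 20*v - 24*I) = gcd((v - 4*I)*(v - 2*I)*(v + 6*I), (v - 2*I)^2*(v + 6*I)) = v^2 + 4*I*v + 12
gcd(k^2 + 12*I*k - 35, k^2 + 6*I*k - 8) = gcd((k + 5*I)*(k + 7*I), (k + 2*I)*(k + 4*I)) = 1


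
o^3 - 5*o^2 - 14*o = o*(o - 7)*(o + 2)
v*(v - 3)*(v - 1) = v^3 - 4*v^2 + 3*v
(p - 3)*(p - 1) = p^2 - 4*p + 3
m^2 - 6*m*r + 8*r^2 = (m - 4*r)*(m - 2*r)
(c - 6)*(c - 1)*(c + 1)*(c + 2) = c^4 - 4*c^3 - 13*c^2 + 4*c + 12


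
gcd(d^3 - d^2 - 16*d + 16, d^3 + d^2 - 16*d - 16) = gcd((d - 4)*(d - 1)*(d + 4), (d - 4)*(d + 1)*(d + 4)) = d^2 - 16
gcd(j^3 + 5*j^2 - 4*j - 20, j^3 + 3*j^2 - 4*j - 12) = j^2 - 4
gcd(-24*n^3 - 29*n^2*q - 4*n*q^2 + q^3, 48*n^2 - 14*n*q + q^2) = -8*n + q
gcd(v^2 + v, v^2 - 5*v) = v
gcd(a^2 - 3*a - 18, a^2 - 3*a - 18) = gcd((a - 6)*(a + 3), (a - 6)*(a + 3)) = a^2 - 3*a - 18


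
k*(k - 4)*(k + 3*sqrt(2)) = k^3 - 4*k^2 + 3*sqrt(2)*k^2 - 12*sqrt(2)*k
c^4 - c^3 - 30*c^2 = c^2*(c - 6)*(c + 5)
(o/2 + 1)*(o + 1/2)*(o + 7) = o^3/2 + 19*o^2/4 + 37*o/4 + 7/2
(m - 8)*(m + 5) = m^2 - 3*m - 40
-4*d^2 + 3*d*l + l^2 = (-d + l)*(4*d + l)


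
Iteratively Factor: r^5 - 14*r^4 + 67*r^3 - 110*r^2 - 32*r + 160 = (r + 1)*(r^4 - 15*r^3 + 82*r^2 - 192*r + 160) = (r - 4)*(r + 1)*(r^3 - 11*r^2 + 38*r - 40) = (r - 4)^2*(r + 1)*(r^2 - 7*r + 10) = (r - 5)*(r - 4)^2*(r + 1)*(r - 2)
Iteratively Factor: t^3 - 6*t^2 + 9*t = (t - 3)*(t^2 - 3*t) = t*(t - 3)*(t - 3)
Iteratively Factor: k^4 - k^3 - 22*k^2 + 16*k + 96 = (k - 3)*(k^3 + 2*k^2 - 16*k - 32) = (k - 3)*(k + 2)*(k^2 - 16) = (k - 4)*(k - 3)*(k + 2)*(k + 4)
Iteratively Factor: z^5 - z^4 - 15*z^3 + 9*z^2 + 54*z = (z + 3)*(z^4 - 4*z^3 - 3*z^2 + 18*z) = z*(z + 3)*(z^3 - 4*z^2 - 3*z + 18) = z*(z - 3)*(z + 3)*(z^2 - z - 6) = z*(z - 3)^2*(z + 3)*(z + 2)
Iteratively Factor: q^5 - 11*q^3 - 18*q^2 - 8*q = (q + 1)*(q^4 - q^3 - 10*q^2 - 8*q) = (q + 1)*(q + 2)*(q^3 - 3*q^2 - 4*q) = q*(q + 1)*(q + 2)*(q^2 - 3*q - 4) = q*(q - 4)*(q + 1)*(q + 2)*(q + 1)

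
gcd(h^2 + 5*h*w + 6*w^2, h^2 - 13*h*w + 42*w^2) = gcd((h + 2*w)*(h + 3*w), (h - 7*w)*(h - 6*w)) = 1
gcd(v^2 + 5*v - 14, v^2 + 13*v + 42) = v + 7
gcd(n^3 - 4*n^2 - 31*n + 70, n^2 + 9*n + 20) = n + 5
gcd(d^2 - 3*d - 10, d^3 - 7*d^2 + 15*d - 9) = 1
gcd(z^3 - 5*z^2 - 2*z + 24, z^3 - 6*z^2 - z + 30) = z^2 - z - 6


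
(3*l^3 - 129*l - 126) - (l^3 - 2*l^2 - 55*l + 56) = 2*l^3 + 2*l^2 - 74*l - 182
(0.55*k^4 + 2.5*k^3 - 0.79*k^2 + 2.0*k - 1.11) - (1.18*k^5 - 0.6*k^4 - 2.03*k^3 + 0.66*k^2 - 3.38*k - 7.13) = -1.18*k^5 + 1.15*k^4 + 4.53*k^3 - 1.45*k^2 + 5.38*k + 6.02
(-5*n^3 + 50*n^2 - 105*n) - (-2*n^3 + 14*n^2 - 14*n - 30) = -3*n^3 + 36*n^2 - 91*n + 30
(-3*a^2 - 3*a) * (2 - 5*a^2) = 15*a^4 + 15*a^3 - 6*a^2 - 6*a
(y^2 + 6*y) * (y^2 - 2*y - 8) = y^4 + 4*y^3 - 20*y^2 - 48*y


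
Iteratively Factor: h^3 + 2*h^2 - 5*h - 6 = (h + 3)*(h^2 - h - 2) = (h + 1)*(h + 3)*(h - 2)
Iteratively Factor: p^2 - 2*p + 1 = (p - 1)*(p - 1)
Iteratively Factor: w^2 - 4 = (w - 2)*(w + 2)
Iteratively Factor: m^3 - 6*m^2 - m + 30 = (m - 3)*(m^2 - 3*m - 10) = (m - 5)*(m - 3)*(m + 2)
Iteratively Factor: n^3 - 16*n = (n + 4)*(n^2 - 4*n) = n*(n + 4)*(n - 4)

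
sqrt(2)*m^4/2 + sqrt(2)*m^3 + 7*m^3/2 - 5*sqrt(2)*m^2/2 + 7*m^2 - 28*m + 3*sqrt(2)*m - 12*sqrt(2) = (m - 2)*(m + 4)*(m + 3*sqrt(2))*(sqrt(2)*m/2 + 1/2)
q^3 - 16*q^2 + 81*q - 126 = (q - 7)*(q - 6)*(q - 3)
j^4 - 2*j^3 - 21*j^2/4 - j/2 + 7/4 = (j - 7/2)*(j - 1/2)*(j + 1)^2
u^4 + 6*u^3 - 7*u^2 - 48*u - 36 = (u - 3)*(u + 1)*(u + 2)*(u + 6)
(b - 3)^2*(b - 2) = b^3 - 8*b^2 + 21*b - 18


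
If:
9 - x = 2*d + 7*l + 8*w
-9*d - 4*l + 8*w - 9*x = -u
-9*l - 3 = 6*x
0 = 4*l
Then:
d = 19/4 - 4*w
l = 0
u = 153/4 - 44*w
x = -1/2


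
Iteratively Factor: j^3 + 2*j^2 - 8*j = (j + 4)*(j^2 - 2*j) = (j - 2)*(j + 4)*(j)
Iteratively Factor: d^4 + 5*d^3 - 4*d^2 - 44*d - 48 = (d + 4)*(d^3 + d^2 - 8*d - 12) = (d - 3)*(d + 4)*(d^2 + 4*d + 4) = (d - 3)*(d + 2)*(d + 4)*(d + 2)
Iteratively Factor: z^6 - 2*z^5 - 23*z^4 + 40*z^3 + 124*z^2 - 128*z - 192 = (z - 2)*(z^5 - 23*z^3 - 6*z^2 + 112*z + 96) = (z - 2)*(z + 4)*(z^4 - 4*z^3 - 7*z^2 + 22*z + 24) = (z - 2)*(z + 2)*(z + 4)*(z^3 - 6*z^2 + 5*z + 12) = (z - 3)*(z - 2)*(z + 2)*(z + 4)*(z^2 - 3*z - 4) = (z - 4)*(z - 3)*(z - 2)*(z + 2)*(z + 4)*(z + 1)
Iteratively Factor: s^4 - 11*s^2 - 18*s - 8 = (s + 1)*(s^3 - s^2 - 10*s - 8) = (s - 4)*(s + 1)*(s^2 + 3*s + 2) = (s - 4)*(s + 1)^2*(s + 2)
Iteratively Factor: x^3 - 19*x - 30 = (x - 5)*(x^2 + 5*x + 6) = (x - 5)*(x + 2)*(x + 3)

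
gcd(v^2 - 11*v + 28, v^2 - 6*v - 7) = v - 7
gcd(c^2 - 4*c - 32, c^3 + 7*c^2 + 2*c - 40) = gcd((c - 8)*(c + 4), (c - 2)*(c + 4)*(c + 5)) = c + 4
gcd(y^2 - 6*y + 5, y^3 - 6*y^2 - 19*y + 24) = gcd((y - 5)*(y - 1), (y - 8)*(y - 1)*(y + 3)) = y - 1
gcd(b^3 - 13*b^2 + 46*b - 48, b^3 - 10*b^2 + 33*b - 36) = b - 3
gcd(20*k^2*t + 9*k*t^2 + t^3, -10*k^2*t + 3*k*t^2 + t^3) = 5*k*t + t^2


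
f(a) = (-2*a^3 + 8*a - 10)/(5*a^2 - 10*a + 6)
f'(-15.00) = -0.40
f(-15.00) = 5.17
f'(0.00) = -1.44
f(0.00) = -1.67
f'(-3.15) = -0.44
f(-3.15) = 0.31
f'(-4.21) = -0.43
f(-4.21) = 0.77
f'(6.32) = -0.41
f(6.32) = -3.26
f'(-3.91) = -0.43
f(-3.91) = 0.64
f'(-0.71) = -0.73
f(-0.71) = -0.96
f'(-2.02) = -0.49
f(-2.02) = -0.21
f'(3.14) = -0.39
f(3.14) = -1.96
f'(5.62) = -0.41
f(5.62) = -2.97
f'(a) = (8 - 6*a^2)/(5*a^2 - 10*a + 6) + (10 - 10*a)*(-2*a^3 + 8*a - 10)/(5*a^2 - 10*a + 6)^2 = 2*(-5*a^4 + 20*a^3 - 38*a^2 + 50*a - 26)/(25*a^4 - 100*a^3 + 160*a^2 - 120*a + 36)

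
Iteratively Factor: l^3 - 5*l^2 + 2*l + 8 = (l - 4)*(l^2 - l - 2) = (l - 4)*(l + 1)*(l - 2)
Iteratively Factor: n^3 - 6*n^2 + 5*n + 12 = (n - 3)*(n^2 - 3*n - 4) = (n - 4)*(n - 3)*(n + 1)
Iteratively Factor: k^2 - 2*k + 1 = (k - 1)*(k - 1)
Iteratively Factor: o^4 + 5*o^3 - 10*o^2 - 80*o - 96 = (o + 2)*(o^3 + 3*o^2 - 16*o - 48) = (o + 2)*(o + 3)*(o^2 - 16) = (o - 4)*(o + 2)*(o + 3)*(o + 4)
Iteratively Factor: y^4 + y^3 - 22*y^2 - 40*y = (y)*(y^3 + y^2 - 22*y - 40) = y*(y + 4)*(y^2 - 3*y - 10) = y*(y + 2)*(y + 4)*(y - 5)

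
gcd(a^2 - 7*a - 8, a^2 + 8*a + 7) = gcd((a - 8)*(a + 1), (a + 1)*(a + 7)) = a + 1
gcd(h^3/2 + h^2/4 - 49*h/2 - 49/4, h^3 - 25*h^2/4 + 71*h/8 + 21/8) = 1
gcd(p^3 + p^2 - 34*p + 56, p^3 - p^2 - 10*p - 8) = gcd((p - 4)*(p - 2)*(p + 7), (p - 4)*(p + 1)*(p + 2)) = p - 4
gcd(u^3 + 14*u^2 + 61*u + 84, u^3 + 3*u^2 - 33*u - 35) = u + 7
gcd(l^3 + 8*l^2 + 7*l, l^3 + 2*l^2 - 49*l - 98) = l + 7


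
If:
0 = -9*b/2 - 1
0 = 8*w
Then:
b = -2/9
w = 0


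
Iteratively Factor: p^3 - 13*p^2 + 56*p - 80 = (p - 4)*(p^2 - 9*p + 20) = (p - 4)^2*(p - 5)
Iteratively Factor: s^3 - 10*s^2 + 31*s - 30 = (s - 5)*(s^2 - 5*s + 6) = (s - 5)*(s - 2)*(s - 3)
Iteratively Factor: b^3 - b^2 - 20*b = (b - 5)*(b^2 + 4*b) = (b - 5)*(b + 4)*(b)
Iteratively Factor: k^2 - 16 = (k + 4)*(k - 4)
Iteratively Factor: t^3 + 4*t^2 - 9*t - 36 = (t - 3)*(t^2 + 7*t + 12) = (t - 3)*(t + 3)*(t + 4)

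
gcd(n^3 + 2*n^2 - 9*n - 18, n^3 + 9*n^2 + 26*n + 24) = n^2 + 5*n + 6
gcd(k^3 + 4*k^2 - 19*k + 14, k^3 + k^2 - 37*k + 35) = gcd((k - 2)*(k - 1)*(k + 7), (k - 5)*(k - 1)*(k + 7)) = k^2 + 6*k - 7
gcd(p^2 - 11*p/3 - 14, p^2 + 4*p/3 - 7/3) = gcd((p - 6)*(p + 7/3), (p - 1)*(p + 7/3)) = p + 7/3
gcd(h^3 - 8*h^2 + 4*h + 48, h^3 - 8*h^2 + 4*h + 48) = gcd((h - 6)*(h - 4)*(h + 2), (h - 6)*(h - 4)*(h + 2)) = h^3 - 8*h^2 + 4*h + 48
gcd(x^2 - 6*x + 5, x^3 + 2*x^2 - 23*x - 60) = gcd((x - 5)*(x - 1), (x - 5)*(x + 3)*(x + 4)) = x - 5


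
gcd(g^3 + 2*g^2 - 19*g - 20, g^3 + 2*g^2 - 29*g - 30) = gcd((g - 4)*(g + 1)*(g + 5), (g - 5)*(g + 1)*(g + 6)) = g + 1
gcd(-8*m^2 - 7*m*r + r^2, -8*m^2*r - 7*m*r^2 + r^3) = -8*m^2 - 7*m*r + r^2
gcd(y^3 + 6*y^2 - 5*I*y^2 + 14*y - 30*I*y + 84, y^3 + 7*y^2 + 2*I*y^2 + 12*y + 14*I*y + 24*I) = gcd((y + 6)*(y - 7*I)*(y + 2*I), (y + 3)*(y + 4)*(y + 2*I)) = y + 2*I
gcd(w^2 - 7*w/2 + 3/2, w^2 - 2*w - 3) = w - 3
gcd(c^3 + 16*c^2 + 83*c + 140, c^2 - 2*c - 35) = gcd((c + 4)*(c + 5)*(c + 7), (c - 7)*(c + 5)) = c + 5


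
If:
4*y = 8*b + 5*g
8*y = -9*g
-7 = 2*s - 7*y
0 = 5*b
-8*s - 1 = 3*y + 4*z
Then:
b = 0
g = 0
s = -7/2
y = 0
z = 27/4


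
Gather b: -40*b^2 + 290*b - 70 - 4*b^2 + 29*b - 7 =-44*b^2 + 319*b - 77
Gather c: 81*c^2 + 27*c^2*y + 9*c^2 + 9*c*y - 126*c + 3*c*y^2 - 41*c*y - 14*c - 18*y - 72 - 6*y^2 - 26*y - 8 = c^2*(27*y + 90) + c*(3*y^2 - 32*y - 140) - 6*y^2 - 44*y - 80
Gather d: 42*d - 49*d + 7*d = 0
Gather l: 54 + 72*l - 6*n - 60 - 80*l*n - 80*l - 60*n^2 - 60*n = l*(-80*n - 8) - 60*n^2 - 66*n - 6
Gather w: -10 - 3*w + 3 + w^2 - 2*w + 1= w^2 - 5*w - 6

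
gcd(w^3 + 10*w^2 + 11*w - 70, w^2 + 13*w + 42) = w + 7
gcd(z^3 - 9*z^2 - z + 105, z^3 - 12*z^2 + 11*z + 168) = z^2 - 4*z - 21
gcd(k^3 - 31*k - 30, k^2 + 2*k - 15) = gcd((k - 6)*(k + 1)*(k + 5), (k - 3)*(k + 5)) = k + 5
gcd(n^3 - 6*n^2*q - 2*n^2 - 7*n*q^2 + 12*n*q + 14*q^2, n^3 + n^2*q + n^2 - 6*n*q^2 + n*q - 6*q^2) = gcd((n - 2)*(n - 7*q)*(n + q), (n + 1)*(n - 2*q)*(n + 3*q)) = 1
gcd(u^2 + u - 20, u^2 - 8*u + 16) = u - 4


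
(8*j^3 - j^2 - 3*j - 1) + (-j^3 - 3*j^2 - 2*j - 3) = 7*j^3 - 4*j^2 - 5*j - 4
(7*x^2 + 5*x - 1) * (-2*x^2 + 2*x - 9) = -14*x^4 + 4*x^3 - 51*x^2 - 47*x + 9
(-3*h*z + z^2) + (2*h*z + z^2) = -h*z + 2*z^2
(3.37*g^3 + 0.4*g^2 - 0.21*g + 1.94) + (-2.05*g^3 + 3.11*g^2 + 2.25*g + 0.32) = 1.32*g^3 + 3.51*g^2 + 2.04*g + 2.26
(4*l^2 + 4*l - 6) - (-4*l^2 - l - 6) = 8*l^2 + 5*l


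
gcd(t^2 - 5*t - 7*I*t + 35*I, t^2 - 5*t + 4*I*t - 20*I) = t - 5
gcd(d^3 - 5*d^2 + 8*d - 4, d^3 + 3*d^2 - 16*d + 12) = d^2 - 3*d + 2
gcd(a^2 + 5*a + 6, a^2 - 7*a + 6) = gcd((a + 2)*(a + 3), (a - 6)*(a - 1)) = 1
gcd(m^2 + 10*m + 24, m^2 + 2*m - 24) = m + 6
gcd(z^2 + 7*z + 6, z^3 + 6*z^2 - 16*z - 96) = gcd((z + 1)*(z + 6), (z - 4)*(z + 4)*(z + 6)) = z + 6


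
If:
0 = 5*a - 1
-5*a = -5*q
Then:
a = 1/5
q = 1/5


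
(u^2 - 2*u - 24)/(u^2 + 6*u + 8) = (u - 6)/(u + 2)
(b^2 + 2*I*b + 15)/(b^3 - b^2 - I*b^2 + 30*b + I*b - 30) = (b - 3*I)/(b^2 - b*(1 + 6*I) + 6*I)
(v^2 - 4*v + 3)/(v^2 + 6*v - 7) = (v - 3)/(v + 7)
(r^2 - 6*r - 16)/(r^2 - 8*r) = (r + 2)/r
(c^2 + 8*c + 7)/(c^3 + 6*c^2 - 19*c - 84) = (c + 1)/(c^2 - c - 12)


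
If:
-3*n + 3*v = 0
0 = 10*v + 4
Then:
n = -2/5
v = -2/5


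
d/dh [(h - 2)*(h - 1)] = 2*h - 3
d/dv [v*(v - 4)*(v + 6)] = 3*v^2 + 4*v - 24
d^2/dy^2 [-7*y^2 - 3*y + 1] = -14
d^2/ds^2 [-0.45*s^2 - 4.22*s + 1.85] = -0.900000000000000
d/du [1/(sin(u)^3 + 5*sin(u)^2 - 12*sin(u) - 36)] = (-3*sin(u)^2 - 10*sin(u) + 12)*cos(u)/(sin(u)^3 + 5*sin(u)^2 - 12*sin(u) - 36)^2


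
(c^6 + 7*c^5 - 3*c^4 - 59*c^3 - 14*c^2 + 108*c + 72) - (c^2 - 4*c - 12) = c^6 + 7*c^5 - 3*c^4 - 59*c^3 - 15*c^2 + 112*c + 84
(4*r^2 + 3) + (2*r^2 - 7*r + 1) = 6*r^2 - 7*r + 4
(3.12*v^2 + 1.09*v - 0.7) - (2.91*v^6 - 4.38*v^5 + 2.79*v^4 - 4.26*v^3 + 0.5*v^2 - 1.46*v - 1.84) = -2.91*v^6 + 4.38*v^5 - 2.79*v^4 + 4.26*v^3 + 2.62*v^2 + 2.55*v + 1.14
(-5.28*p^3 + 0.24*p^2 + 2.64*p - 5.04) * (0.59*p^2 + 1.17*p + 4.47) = -3.1152*p^5 - 6.036*p^4 - 21.7632*p^3 + 1.188*p^2 + 5.904*p - 22.5288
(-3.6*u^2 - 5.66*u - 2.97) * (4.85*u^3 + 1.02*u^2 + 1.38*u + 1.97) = -17.46*u^5 - 31.123*u^4 - 25.1457*u^3 - 17.9322*u^2 - 15.2488*u - 5.8509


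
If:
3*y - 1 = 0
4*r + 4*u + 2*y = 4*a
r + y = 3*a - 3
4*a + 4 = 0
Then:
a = -1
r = -19/3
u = 31/6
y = 1/3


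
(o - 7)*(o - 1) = o^2 - 8*o + 7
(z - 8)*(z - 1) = z^2 - 9*z + 8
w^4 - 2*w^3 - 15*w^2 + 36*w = w*(w - 3)^2*(w + 4)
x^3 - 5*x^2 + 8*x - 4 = (x - 2)^2*(x - 1)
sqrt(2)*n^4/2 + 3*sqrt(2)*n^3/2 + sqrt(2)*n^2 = n^2*(n + 2)*(sqrt(2)*n/2 + sqrt(2)/2)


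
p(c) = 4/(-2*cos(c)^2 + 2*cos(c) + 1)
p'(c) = 4*(-4*sin(c)*cos(c) + 2*sin(c))/(-2*cos(c)^2 + 2*cos(c) + 1)^2 = 8*(sin(c) - sin(2*c))/(2*cos(c) - cos(2*c))^2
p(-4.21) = -9.37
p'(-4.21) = 75.57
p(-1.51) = 3.59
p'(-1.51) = -5.65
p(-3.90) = -2.66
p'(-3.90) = 5.95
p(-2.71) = -1.62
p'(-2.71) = -1.55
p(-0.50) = 3.29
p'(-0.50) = 1.96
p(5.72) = 3.17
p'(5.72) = 1.86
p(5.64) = 3.03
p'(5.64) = 1.65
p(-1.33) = 2.93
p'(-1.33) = -2.19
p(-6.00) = 3.72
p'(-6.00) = -1.78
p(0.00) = 4.00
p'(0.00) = 0.00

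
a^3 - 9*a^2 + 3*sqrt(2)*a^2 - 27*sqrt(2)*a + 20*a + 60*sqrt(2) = (a - 5)*(a - 4)*(a + 3*sqrt(2))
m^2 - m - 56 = (m - 8)*(m + 7)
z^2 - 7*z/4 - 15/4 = (z - 3)*(z + 5/4)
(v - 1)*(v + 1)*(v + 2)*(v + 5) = v^4 + 7*v^3 + 9*v^2 - 7*v - 10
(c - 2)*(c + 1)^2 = c^3 - 3*c - 2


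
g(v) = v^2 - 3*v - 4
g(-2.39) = 8.88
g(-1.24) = 1.26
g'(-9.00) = -21.00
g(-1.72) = 4.12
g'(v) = 2*v - 3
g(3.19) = -3.39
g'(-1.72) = -6.44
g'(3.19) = 3.38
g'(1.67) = 0.34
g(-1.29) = 1.53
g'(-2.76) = -8.52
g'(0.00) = -3.00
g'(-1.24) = -5.48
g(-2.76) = 11.90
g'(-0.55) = -4.10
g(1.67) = -6.22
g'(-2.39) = -7.78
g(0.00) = -4.00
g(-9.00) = 104.00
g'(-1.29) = -5.58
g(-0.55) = -2.05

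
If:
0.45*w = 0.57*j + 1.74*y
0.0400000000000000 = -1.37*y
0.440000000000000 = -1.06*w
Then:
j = -0.24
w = -0.42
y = -0.03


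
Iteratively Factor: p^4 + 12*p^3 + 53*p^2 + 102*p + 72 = (p + 3)*(p^3 + 9*p^2 + 26*p + 24) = (p + 3)*(p + 4)*(p^2 + 5*p + 6) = (p + 3)^2*(p + 4)*(p + 2)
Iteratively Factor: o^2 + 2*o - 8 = (o + 4)*(o - 2)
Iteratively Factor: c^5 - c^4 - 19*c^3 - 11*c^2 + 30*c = (c + 3)*(c^4 - 4*c^3 - 7*c^2 + 10*c) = (c - 5)*(c + 3)*(c^3 + c^2 - 2*c) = (c - 5)*(c - 1)*(c + 3)*(c^2 + 2*c) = (c - 5)*(c - 1)*(c + 2)*(c + 3)*(c)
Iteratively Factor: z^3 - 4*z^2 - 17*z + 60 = (z - 5)*(z^2 + z - 12) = (z - 5)*(z - 3)*(z + 4)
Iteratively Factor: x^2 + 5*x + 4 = (x + 1)*(x + 4)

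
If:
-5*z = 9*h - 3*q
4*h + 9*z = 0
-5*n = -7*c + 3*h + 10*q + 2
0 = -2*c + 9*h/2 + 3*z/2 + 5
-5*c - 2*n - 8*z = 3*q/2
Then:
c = -13217/2455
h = -10098/2455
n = 32201/2455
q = -22814/2455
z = 4488/2455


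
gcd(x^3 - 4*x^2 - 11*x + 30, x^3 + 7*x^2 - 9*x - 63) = x + 3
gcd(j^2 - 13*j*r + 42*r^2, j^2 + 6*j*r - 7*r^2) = 1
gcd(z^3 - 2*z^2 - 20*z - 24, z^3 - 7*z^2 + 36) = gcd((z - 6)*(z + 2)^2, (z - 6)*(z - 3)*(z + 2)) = z^2 - 4*z - 12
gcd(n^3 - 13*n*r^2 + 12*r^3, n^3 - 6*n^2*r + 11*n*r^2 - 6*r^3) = n^2 - 4*n*r + 3*r^2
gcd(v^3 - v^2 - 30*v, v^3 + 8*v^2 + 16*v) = v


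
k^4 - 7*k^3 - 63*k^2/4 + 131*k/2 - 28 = (k - 8)*(k - 2)*(k - 1/2)*(k + 7/2)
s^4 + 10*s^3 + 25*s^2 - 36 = (s - 1)*(s + 2)*(s + 3)*(s + 6)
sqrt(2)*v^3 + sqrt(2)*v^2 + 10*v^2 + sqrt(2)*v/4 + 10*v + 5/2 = (v + 1/2)*(v + 5*sqrt(2))*(sqrt(2)*v + sqrt(2)/2)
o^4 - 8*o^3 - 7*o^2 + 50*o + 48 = (o - 8)*(o - 3)*(o + 1)*(o + 2)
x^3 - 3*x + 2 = (x - 1)^2*(x + 2)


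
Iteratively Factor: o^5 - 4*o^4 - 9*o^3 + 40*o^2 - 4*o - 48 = (o - 2)*(o^4 - 2*o^3 - 13*o^2 + 14*o + 24) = (o - 4)*(o - 2)*(o^3 + 2*o^2 - 5*o - 6) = (o - 4)*(o - 2)*(o + 3)*(o^2 - o - 2) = (o - 4)*(o - 2)^2*(o + 3)*(o + 1)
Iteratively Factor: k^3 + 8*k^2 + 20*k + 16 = (k + 2)*(k^2 + 6*k + 8) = (k + 2)^2*(k + 4)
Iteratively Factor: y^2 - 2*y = (y)*(y - 2)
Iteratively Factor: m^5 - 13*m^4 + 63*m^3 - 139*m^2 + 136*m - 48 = (m - 1)*(m^4 - 12*m^3 + 51*m^2 - 88*m + 48) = (m - 4)*(m - 1)*(m^3 - 8*m^2 + 19*m - 12) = (m - 4)*(m - 3)*(m - 1)*(m^2 - 5*m + 4) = (m - 4)^2*(m - 3)*(m - 1)*(m - 1)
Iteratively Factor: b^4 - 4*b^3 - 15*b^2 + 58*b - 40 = (b - 5)*(b^3 + b^2 - 10*b + 8) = (b - 5)*(b - 2)*(b^2 + 3*b - 4) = (b - 5)*(b - 2)*(b + 4)*(b - 1)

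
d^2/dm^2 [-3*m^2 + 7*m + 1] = -6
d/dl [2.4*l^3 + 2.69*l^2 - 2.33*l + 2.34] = 7.2*l^2 + 5.38*l - 2.33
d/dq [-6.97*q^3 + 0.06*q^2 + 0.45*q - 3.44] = -20.91*q^2 + 0.12*q + 0.45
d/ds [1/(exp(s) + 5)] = -exp(s)/(exp(s) + 5)^2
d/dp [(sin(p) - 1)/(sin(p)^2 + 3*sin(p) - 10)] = (2*sin(p) + cos(p)^2 - 8)*cos(p)/(sin(p)^2 + 3*sin(p) - 10)^2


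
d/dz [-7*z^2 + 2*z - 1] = 2 - 14*z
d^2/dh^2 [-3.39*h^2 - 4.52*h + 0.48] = -6.78000000000000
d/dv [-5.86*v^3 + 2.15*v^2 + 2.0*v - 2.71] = -17.58*v^2 + 4.3*v + 2.0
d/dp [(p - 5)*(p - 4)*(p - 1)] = 3*p^2 - 20*p + 29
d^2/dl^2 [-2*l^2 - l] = -4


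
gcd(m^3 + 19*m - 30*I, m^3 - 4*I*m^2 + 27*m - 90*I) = m^2 + 2*I*m + 15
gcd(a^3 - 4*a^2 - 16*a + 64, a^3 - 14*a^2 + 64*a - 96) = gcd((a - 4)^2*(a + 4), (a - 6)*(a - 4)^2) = a^2 - 8*a + 16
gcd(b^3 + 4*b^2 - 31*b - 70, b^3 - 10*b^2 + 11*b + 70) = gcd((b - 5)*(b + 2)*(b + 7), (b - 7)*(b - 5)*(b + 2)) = b^2 - 3*b - 10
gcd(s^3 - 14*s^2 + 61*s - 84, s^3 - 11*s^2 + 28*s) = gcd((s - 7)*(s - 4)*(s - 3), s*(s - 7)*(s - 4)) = s^2 - 11*s + 28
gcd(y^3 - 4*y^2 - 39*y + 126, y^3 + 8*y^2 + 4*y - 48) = y + 6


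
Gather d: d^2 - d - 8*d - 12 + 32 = d^2 - 9*d + 20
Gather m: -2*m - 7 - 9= -2*m - 16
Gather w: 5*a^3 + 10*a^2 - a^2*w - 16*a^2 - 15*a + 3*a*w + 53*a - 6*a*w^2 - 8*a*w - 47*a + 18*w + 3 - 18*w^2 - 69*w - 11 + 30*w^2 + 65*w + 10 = 5*a^3 - 6*a^2 - 9*a + w^2*(12 - 6*a) + w*(-a^2 - 5*a + 14) + 2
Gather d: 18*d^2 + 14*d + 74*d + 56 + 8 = 18*d^2 + 88*d + 64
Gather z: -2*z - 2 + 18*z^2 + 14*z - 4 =18*z^2 + 12*z - 6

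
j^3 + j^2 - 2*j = j*(j - 1)*(j + 2)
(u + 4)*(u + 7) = u^2 + 11*u + 28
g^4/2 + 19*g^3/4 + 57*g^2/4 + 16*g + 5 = (g/2 + 1)*(g + 1/2)*(g + 2)*(g + 5)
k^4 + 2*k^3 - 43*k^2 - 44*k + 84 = (k - 6)*(k - 1)*(k + 2)*(k + 7)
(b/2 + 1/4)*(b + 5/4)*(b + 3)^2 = b^4/2 + 31*b^3/8 + 161*b^2/16 + 39*b/4 + 45/16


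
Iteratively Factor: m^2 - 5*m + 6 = (m - 3)*(m - 2)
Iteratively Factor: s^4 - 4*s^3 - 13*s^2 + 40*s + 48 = (s + 1)*(s^3 - 5*s^2 - 8*s + 48) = (s + 1)*(s + 3)*(s^2 - 8*s + 16) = (s - 4)*(s + 1)*(s + 3)*(s - 4)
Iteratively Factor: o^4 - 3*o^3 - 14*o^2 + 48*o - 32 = (o + 4)*(o^3 - 7*o^2 + 14*o - 8) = (o - 2)*(o + 4)*(o^2 - 5*o + 4) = (o - 4)*(o - 2)*(o + 4)*(o - 1)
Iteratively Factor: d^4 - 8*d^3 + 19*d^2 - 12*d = (d - 3)*(d^3 - 5*d^2 + 4*d) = d*(d - 3)*(d^2 - 5*d + 4) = d*(d - 4)*(d - 3)*(d - 1)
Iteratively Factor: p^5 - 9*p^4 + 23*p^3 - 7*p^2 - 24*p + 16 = (p + 1)*(p^4 - 10*p^3 + 33*p^2 - 40*p + 16) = (p - 4)*(p + 1)*(p^3 - 6*p^2 + 9*p - 4) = (p - 4)^2*(p + 1)*(p^2 - 2*p + 1) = (p - 4)^2*(p - 1)*(p + 1)*(p - 1)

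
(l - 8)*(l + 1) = l^2 - 7*l - 8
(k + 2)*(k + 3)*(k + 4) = k^3 + 9*k^2 + 26*k + 24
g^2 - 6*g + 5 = (g - 5)*(g - 1)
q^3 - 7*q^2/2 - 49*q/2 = q*(q - 7)*(q + 7/2)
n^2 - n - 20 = (n - 5)*(n + 4)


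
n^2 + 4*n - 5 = (n - 1)*(n + 5)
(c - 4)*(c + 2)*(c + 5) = c^3 + 3*c^2 - 18*c - 40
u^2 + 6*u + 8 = (u + 2)*(u + 4)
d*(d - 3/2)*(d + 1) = d^3 - d^2/2 - 3*d/2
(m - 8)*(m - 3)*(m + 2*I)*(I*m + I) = I*m^4 - 2*m^3 - 10*I*m^3 + 20*m^2 + 13*I*m^2 - 26*m + 24*I*m - 48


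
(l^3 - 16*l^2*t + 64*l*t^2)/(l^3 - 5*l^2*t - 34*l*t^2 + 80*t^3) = l*(-l + 8*t)/(-l^2 - 3*l*t + 10*t^2)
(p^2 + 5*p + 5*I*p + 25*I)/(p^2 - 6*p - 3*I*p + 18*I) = (p^2 + 5*p*(1 + I) + 25*I)/(p^2 - 3*p*(2 + I) + 18*I)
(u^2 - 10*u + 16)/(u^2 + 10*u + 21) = (u^2 - 10*u + 16)/(u^2 + 10*u + 21)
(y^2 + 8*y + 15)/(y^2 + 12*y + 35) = (y + 3)/(y + 7)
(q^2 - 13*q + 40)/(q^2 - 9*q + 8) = (q - 5)/(q - 1)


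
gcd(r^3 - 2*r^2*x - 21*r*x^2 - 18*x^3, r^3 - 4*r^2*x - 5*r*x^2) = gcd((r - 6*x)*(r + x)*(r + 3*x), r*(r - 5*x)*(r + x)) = r + x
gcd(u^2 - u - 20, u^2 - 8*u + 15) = u - 5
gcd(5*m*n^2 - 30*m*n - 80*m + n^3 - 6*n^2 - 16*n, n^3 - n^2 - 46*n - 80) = n^2 - 6*n - 16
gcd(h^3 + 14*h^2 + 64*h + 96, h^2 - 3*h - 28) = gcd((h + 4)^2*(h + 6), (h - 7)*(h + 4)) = h + 4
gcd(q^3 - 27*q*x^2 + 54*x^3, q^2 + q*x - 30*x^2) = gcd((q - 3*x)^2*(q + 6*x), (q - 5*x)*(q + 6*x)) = q + 6*x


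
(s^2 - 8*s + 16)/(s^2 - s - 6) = (-s^2 + 8*s - 16)/(-s^2 + s + 6)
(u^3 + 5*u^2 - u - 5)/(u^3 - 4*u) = (u^3 + 5*u^2 - u - 5)/(u*(u^2 - 4))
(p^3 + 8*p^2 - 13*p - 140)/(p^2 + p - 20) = p + 7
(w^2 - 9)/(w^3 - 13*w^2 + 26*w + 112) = (w^2 - 9)/(w^3 - 13*w^2 + 26*w + 112)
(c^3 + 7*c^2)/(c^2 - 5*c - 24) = c^2*(c + 7)/(c^2 - 5*c - 24)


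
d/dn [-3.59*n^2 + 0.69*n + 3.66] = 0.69 - 7.18*n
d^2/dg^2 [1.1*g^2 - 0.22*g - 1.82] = 2.20000000000000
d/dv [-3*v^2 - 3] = -6*v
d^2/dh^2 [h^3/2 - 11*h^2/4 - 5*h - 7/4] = 3*h - 11/2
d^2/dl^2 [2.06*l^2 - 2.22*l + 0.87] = 4.12000000000000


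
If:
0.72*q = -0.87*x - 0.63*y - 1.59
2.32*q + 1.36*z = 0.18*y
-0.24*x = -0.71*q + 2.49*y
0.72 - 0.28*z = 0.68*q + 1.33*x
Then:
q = -2.64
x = 0.97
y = -0.84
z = 4.39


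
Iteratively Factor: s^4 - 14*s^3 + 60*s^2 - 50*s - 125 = (s - 5)*(s^3 - 9*s^2 + 15*s + 25) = (s - 5)*(s + 1)*(s^2 - 10*s + 25) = (s - 5)^2*(s + 1)*(s - 5)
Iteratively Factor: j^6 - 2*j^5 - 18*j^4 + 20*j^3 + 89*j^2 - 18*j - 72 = (j + 2)*(j^5 - 4*j^4 - 10*j^3 + 40*j^2 + 9*j - 36) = (j - 4)*(j + 2)*(j^4 - 10*j^2 + 9) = (j - 4)*(j + 2)*(j + 3)*(j^3 - 3*j^2 - j + 3) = (j - 4)*(j - 1)*(j + 2)*(j + 3)*(j^2 - 2*j - 3) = (j - 4)*(j - 1)*(j + 1)*(j + 2)*(j + 3)*(j - 3)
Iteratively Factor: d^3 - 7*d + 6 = (d - 2)*(d^2 + 2*d - 3) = (d - 2)*(d + 3)*(d - 1)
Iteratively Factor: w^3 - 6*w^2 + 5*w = (w)*(w^2 - 6*w + 5) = w*(w - 5)*(w - 1)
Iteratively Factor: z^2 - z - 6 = (z + 2)*(z - 3)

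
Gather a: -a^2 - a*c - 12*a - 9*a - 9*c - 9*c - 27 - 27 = -a^2 + a*(-c - 21) - 18*c - 54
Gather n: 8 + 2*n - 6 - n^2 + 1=-n^2 + 2*n + 3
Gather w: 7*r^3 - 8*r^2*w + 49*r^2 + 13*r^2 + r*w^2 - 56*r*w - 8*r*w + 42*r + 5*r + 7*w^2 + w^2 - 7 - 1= 7*r^3 + 62*r^2 + 47*r + w^2*(r + 8) + w*(-8*r^2 - 64*r) - 8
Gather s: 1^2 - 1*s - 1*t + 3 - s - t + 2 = -2*s - 2*t + 6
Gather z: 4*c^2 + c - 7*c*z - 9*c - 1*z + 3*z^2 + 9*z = 4*c^2 - 8*c + 3*z^2 + z*(8 - 7*c)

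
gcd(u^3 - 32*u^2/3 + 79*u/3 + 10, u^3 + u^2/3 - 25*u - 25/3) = u^2 - 14*u/3 - 5/3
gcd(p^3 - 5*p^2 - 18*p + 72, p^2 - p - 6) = p - 3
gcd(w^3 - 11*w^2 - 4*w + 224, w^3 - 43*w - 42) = w - 7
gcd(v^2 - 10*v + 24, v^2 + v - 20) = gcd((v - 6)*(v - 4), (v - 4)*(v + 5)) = v - 4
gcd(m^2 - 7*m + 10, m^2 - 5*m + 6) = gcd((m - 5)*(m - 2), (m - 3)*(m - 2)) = m - 2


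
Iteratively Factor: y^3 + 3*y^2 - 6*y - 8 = (y - 2)*(y^2 + 5*y + 4) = (y - 2)*(y + 1)*(y + 4)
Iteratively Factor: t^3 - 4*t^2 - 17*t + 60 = (t - 3)*(t^2 - t - 20) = (t - 3)*(t + 4)*(t - 5)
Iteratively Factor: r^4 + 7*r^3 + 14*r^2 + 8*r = (r + 2)*(r^3 + 5*r^2 + 4*r) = r*(r + 2)*(r^2 + 5*r + 4) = r*(r + 2)*(r + 4)*(r + 1)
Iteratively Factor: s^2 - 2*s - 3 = (s + 1)*(s - 3)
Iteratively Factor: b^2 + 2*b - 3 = (b + 3)*(b - 1)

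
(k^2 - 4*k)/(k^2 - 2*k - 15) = k*(4 - k)/(-k^2 + 2*k + 15)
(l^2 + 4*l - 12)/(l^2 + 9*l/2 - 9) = 2*(l - 2)/(2*l - 3)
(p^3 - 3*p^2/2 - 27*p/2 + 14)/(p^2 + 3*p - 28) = (2*p^2 + 5*p - 7)/(2*(p + 7))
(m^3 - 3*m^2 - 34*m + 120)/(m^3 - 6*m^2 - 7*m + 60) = (m + 6)/(m + 3)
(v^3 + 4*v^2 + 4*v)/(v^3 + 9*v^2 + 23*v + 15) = v*(v^2 + 4*v + 4)/(v^3 + 9*v^2 + 23*v + 15)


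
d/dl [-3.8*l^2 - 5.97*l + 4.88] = -7.6*l - 5.97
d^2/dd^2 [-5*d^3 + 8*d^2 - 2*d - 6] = 16 - 30*d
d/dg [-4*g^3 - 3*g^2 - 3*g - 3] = -12*g^2 - 6*g - 3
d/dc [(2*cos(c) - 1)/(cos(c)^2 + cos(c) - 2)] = (-2*cos(c) + cos(2*c) + 4)*sin(c)/(cos(c)^2 + cos(c) - 2)^2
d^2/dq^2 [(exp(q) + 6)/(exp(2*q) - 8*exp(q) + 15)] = (exp(4*q) + 32*exp(3*q) - 234*exp(2*q) + 144*exp(q) + 945)*exp(q)/(exp(6*q) - 24*exp(5*q) + 237*exp(4*q) - 1232*exp(3*q) + 3555*exp(2*q) - 5400*exp(q) + 3375)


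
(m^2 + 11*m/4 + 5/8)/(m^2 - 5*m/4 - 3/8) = (2*m + 5)/(2*m - 3)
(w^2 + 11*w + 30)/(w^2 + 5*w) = (w + 6)/w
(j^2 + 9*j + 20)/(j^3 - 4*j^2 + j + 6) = (j^2 + 9*j + 20)/(j^3 - 4*j^2 + j + 6)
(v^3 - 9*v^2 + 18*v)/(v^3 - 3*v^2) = (v - 6)/v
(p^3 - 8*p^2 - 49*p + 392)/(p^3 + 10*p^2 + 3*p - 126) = (p^2 - 15*p + 56)/(p^2 + 3*p - 18)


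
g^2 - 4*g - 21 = (g - 7)*(g + 3)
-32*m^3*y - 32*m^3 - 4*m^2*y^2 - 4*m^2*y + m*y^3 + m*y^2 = (-8*m + y)*(4*m + y)*(m*y + m)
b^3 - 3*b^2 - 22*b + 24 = (b - 6)*(b - 1)*(b + 4)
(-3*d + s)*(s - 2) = -3*d*s + 6*d + s^2 - 2*s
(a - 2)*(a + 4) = a^2 + 2*a - 8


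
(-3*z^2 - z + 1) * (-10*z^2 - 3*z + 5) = 30*z^4 + 19*z^3 - 22*z^2 - 8*z + 5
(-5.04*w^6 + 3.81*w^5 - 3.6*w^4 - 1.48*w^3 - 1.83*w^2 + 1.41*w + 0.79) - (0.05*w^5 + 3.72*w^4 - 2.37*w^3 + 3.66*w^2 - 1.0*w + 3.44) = -5.04*w^6 + 3.76*w^5 - 7.32*w^4 + 0.89*w^3 - 5.49*w^2 + 2.41*w - 2.65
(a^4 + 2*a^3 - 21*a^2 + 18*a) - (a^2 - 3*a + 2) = a^4 + 2*a^3 - 22*a^2 + 21*a - 2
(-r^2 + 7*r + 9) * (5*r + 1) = -5*r^3 + 34*r^2 + 52*r + 9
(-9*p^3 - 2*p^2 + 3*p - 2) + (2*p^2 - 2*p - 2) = -9*p^3 + p - 4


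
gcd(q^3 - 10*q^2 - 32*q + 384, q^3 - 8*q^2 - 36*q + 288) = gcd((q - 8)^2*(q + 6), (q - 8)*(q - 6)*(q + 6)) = q^2 - 2*q - 48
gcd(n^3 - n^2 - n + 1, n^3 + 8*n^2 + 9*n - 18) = n - 1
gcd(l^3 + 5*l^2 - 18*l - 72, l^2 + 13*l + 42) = l + 6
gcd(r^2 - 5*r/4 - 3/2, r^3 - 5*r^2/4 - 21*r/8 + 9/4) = r - 2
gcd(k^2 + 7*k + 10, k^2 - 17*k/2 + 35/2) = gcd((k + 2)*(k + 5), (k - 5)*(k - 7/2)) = 1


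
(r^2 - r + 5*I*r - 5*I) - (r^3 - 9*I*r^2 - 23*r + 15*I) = -r^3 + r^2 + 9*I*r^2 + 22*r + 5*I*r - 20*I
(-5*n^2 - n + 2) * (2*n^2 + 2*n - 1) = -10*n^4 - 12*n^3 + 7*n^2 + 5*n - 2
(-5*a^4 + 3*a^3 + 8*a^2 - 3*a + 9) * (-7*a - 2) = 35*a^5 - 11*a^4 - 62*a^3 + 5*a^2 - 57*a - 18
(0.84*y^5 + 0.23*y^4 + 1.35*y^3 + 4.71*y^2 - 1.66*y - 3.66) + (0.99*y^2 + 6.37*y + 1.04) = 0.84*y^5 + 0.23*y^4 + 1.35*y^3 + 5.7*y^2 + 4.71*y - 2.62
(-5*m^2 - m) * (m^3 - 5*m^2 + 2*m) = -5*m^5 + 24*m^4 - 5*m^3 - 2*m^2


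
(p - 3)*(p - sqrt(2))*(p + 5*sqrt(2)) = p^3 - 3*p^2 + 4*sqrt(2)*p^2 - 12*sqrt(2)*p - 10*p + 30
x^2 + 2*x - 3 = (x - 1)*(x + 3)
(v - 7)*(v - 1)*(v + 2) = v^3 - 6*v^2 - 9*v + 14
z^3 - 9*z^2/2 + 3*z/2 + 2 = (z - 4)*(z - 1)*(z + 1/2)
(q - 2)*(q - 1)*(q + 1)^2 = q^4 - q^3 - 3*q^2 + q + 2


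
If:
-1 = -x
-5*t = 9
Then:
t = -9/5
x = 1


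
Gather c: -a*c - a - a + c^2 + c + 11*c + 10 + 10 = -2*a + c^2 + c*(12 - a) + 20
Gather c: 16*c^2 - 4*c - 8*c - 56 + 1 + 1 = 16*c^2 - 12*c - 54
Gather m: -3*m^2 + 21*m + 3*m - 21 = -3*m^2 + 24*m - 21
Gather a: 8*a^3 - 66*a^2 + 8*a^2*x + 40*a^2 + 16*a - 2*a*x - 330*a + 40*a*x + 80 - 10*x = 8*a^3 + a^2*(8*x - 26) + a*(38*x - 314) - 10*x + 80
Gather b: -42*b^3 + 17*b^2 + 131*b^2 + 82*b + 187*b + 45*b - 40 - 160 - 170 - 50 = -42*b^3 + 148*b^2 + 314*b - 420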